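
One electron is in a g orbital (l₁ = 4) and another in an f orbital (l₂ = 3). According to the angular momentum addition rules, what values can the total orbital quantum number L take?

L = 1, 2, 3, 4, 5, 6, 7

By the triangle rule, |l₁ − l₂| ≤ L ≤ l₁ + l₂.
So L can be 1, 2, 3, 4, 5, 6, 7.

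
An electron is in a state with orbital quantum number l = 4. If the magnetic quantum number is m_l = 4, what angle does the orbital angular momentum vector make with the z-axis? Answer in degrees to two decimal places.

|L| = ℏ√(l(l+1)) = 2√5 ℏ.
L_z = m_l ℏ = 4ℏ.
cos θ = L_z/|L| = 4/√20, so θ ≈ 26.57°.

θ ≈ 26.57°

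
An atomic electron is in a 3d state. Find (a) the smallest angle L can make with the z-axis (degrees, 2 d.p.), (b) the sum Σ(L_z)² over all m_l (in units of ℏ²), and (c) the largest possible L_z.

θ_min ≈ 35.26°; Σ(L_z)² = 10 ℏ²; L_z,max = 2ℏ

For 3d, l = 2.
cos θ_min = 2/√6, so θ_min ≈ 35.26°.
Σ m_l² = 10, so Σ(L_z)² = 10 ℏ².
L_z,max = lℏ = 2ℏ.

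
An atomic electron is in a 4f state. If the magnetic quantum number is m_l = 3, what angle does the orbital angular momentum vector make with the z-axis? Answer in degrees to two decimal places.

θ ≈ 30.00°

4f means n = 4, l = 3.
|L|² = l(l+1)ℏ² = 12ℏ², so |L| = 2√3 ℏ.
L_z = m_l ℏ = 3ℏ.
cos θ = L_z/|L| = 3/√12, so θ ≈ 30.00°.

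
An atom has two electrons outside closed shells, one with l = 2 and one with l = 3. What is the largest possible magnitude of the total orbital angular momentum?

|L_tot|_max = √30 ℏ ≈ 5.477ℏ

Angular momentum addition gives L = |l₁ − l₂|, …, l₁ + l₂.
Allowed values: L = 1, 2, 3, 4, 5.
The largest magnitude corresponds to L = 5: |L_tot| = ℏ√(5·6) = √30 ℏ.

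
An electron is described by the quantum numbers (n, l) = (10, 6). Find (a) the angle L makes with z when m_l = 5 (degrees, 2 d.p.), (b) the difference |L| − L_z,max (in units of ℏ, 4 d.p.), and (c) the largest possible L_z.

θ(m_l=5) ≈ 39.51°; |L|−L_z,max ≈ 0.4807ℏ; L_z,max = 6ℏ

For m_l = 5: cos θ = 5/√42, θ ≈ 39.51°.
|L| − L_z,max = (√42 − 6)ℏ ≈ 0.4807ℏ.
L_z,max = lℏ = 6ℏ.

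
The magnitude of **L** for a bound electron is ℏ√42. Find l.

|L| = ℏ√(l(l+1)), so l(l+1) = 42.
l² + l − 42 = 0 ⇒ l = 6.

l = 6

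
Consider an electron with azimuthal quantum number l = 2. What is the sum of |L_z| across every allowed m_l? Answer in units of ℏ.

Σ|L_z| = 6 ℏ

m_l ∈ {-2, -1, 0, 1, 2}.
Σ|m_l| = 2·2(2+1)/2 = 6.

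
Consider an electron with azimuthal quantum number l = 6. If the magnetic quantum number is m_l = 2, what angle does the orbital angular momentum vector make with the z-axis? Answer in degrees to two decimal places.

|L| = ℏ√(l(l+1)) = √42 ℏ.
L_z = m_l ℏ = 2ℏ.
cos θ = L_z/|L| = 2/√42, so θ ≈ 72.02°.

θ ≈ 72.02°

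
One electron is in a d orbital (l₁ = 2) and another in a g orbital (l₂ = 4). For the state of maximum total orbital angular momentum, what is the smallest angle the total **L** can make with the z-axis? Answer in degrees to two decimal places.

θ_min ≈ 22.21°

By the triangle rule, |l₁ − l₂| ≤ L ≤ l₁ + l₂.
So L can be 2, 3, 4, 5, 6.
The maximum is L = 6, with |L_tot| = ℏ√(6·7) = √42 ℏ.
The minimum angle with z is arccos(6/√42) ≈ 22.21°.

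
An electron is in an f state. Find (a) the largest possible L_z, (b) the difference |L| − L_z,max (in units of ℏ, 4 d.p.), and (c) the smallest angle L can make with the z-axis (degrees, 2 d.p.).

L_z,max = 3ℏ; |L|−L_z,max ≈ 0.4641ℏ; θ_min ≈ 30.00°

An f state has l = 3.
L_z,max = lℏ = 3ℏ.
|L| − L_z,max = (2√3 − 3)ℏ ≈ 0.4641ℏ.
cos θ_min = 3/√12, so θ_min ≈ 30.00°.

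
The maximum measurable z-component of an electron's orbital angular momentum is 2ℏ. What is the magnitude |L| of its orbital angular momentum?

|L| = √6 ℏ ≈ 2.449ℏ

The maximum L_z equals lℏ, giving l = 2.
|L| = √(l(l+1)) ℏ = √6 ℏ.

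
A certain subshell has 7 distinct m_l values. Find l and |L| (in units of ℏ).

l = 3, |L| = 2√3 ℏ ≈ 3.464ℏ

2l + 1 = 7 ⇒ l = 3.
|L| = ℏ√(l(l+1)) = ℏ√(3·4) = 2√3 ℏ.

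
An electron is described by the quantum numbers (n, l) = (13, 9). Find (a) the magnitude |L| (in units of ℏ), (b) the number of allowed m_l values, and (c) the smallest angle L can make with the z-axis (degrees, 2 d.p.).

|L| = 3√10 ℏ ≈ 9.487ℏ; 19 values; θ_min ≈ 18.43°

|L| = ℏ√(9·10) = 3√10 ℏ ≈ 9.487ℏ.
There are 2l+1 = 19 values of m_l.
cos θ_min = 9/√90, so θ_min ≈ 18.43°.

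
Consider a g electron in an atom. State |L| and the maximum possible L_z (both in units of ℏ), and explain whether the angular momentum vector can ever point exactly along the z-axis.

No: L_z,max = 4ℏ < |L| = 2√5 ℏ ≈ 4.472ℏ

The letter g corresponds to l = 4.
|L| = 2√5 ℏ ≈ 4.4721ℏ, while L_z,max = lℏ = 4ℏ.
Since |L| > L_z,max, the vector can never point exactly along z; the closest it comes is θ_min = arccos(4/√20) ≈ 26.6°.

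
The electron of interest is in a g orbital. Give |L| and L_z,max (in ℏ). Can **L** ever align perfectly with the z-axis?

For a g orbital, l = 4.
|L| = 2√5 ℏ ≈ 4.4721ℏ, while L_z,max = lℏ = 4ℏ.
Since |L| > L_z,max, the vector can never point exactly along z; the closest it comes is θ_min = arccos(4/√20) ≈ 26.6°.

No: L_z,max = 4ℏ < |L| = 2√5 ℏ ≈ 4.472ℏ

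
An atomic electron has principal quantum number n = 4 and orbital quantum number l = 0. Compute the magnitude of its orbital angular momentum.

|L| = 0

|L| = ℏ√(l(l+1)) = ℏ√0 = 0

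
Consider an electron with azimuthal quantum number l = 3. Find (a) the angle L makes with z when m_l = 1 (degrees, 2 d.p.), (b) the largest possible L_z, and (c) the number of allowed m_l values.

For m_l = 1: cos θ = 1/√12, θ ≈ 73.22°.
L_z,max = lℏ = 3ℏ.
There are 2l+1 = 7 values of m_l.

θ(m_l=1) ≈ 73.22°; L_z,max = 3ℏ; 7 values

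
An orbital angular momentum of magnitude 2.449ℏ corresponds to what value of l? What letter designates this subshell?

l = 2 (d orbital)

Since |L|² = l(l+1)ℏ², l(l+1) = 6.
Solving: l = 2.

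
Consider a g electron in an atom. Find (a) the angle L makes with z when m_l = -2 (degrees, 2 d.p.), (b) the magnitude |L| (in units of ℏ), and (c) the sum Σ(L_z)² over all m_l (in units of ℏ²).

A g state has l = 4.
For m_l = -2: cos θ = -2/√20, θ ≈ 116.57°.
|L| = ℏ√(4·5) = 2√5 ℏ ≈ 4.472ℏ.
Σ m_l² = 60, so Σ(L_z)² = 60 ℏ².

θ(m_l=-2) ≈ 116.57°; |L| = 2√5 ℏ ≈ 4.472ℏ; Σ(L_z)² = 60 ℏ²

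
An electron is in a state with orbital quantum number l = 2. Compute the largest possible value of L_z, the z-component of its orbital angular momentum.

L_z,max = 2ℏ

L_z = m_l ℏ with m_l ∈ {−2, …, 2}; the maximum is m_l = 2.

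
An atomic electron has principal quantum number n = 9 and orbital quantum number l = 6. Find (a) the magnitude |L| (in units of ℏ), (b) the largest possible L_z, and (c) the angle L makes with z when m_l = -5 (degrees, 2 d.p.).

|L| = ℏ√(6·7) = √42 ℏ ≈ 6.481ℏ.
L_z,max = lℏ = 6ℏ.
For m_l = -5: cos θ = -5/√42, θ ≈ 140.49°.

|L| = √42 ℏ ≈ 6.481ℏ; L_z,max = 6ℏ; θ(m_l=-5) ≈ 140.49°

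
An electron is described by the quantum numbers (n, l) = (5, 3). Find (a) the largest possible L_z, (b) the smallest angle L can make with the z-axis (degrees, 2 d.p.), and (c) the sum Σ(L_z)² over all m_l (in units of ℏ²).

L_z,max = lℏ = 3ℏ.
cos θ_min = 3/√12, so θ_min ≈ 30.00°.
Σ m_l² = 28, so Σ(L_z)² = 28 ℏ².

L_z,max = 3ℏ; θ_min ≈ 30.00°; Σ(L_z)² = 28 ℏ²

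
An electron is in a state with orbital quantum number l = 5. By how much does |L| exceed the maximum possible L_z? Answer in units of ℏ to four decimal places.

|L| = √30 ℏ ≈ 5.4772ℏ, while L_z,max = lℏ = 5ℏ.
The difference is (√30 − 5)ℏ ≈ 0.4772ℏ.

|L| − L_z,max ≈ 0.4772ℏ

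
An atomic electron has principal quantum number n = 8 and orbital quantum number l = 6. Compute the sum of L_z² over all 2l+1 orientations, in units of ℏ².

Σ(L_z)² = 182 ℏ²

m_l runs from −6 to 6, i.e. {-6, -5, -4, -3, -2, -1, 0, 1, 2, 3, 4, 5, 6}.
Σ m_l² = l(l+1)(2l+1)/3 = 6·7·13/3 = 182.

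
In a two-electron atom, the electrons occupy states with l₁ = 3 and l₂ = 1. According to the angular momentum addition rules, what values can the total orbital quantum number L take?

L runs from |3 − 1| = 2 to 3 + 1 = 4.
So L can be 2, 3, 4.

L = 2, 3, 4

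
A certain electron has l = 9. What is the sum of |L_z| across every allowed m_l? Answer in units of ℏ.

Σ|L_z| = 90 ℏ

The allowed m_l values are -9, -8, -7, -6, -5, -4, -3, -2, -1, 0, 1, 2, 3, 4, 5, 6, 7, 8, 9.
Σ|m_l| = l(l+1) = 90.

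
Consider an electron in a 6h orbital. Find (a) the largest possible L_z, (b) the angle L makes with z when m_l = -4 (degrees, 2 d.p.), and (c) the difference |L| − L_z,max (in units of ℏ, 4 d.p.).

The 6h subshell has l = 5.
L_z,max = lℏ = 5ℏ.
For m_l = -4: cos θ = -4/√30, θ ≈ 136.91°.
|L| − L_z,max = (√30 − 5)ℏ ≈ 0.4772ℏ.

L_z,max = 5ℏ; θ(m_l=-4) ≈ 136.91°; |L|−L_z,max ≈ 0.4772ℏ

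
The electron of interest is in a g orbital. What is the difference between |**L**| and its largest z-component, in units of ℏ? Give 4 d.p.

|L| − L_z,max ≈ 0.4721ℏ

A g state has l = 4.
|L| = 2√5 ℏ ≈ 4.4721ℏ, while L_z,max = lℏ = 4ℏ.
The difference is (2√5 − 4)ℏ ≈ 0.4721ℏ.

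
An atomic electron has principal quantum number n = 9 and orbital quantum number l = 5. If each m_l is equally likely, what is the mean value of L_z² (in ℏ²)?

m_l runs from −5 to 5, i.e. {-5, -4, -3, -2, -1, 0, 1, 2, 3, 4, 5}.
⟨L_z²⟩ = ℏ²·l(l+1)/3 = 10ℏ².

⟨L_z²⟩ = 10 ℏ²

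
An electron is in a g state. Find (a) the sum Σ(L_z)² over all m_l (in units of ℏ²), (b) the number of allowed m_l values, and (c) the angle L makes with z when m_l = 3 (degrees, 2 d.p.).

For a g orbital, l = 4.
Σ m_l² = 60, so Σ(L_z)² = 60 ℏ².
There are 2l+1 = 9 values of m_l.
For m_l = 3: cos θ = 3/√20, θ ≈ 47.87°.

Σ(L_z)² = 60 ℏ²; 9 values; θ(m_l=3) ≈ 47.87°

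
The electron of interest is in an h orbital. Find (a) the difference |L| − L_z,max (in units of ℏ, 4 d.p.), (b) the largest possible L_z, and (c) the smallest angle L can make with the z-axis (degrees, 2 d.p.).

|L|−L_z,max ≈ 0.4772ℏ; L_z,max = 5ℏ; θ_min ≈ 24.09°

H corresponds to l = 5.
|L| − L_z,max = (√30 − 5)ℏ ≈ 0.4772ℏ.
L_z,max = lℏ = 5ℏ.
cos θ_min = 5/√30, so θ_min ≈ 24.09°.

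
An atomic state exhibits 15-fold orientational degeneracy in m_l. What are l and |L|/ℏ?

Since there are 2l+1 = 15 values of m_l, l = 7.
|L| = ℏ√(l(l+1)) = ℏ√(7·8) = 2√14 ℏ.

l = 7, |L| = 2√14 ℏ ≈ 7.483ℏ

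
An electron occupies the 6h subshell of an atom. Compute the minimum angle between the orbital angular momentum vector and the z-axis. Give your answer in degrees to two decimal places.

For 6h, l = 5.
|L|² = l(l+1)ℏ² = 30ℏ², so |L| = √30 ℏ.
The smallest angle corresponds to the largest L_z, i.e. m_l = l = 5, giving L_z = 5ℏ.
cos θ_min = 5/√30, so θ_min ≈ 24.09°.

θ_min ≈ 24.09°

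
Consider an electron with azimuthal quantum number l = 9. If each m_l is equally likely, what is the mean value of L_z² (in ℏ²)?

m_l runs from −9 to 9, i.e. {-9, -8, -7, -6, -5, -4, -3, -2, -1, 0, 1, 2, 3, 4, 5, 6, 7, 8, 9}.
Average of L_z² over 19 states: 570/19 ℏ² = 30 ℏ².

⟨L_z²⟩ = 30 ℏ²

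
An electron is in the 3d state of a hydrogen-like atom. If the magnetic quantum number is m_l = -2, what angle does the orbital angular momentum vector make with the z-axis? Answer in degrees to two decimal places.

θ ≈ 144.74°

For 3d, l = 2.
|L|² = l(l+1)ℏ² = 6ℏ², so |L| = √6 ℏ.
L_z = m_l ℏ = −2ℏ.
cos θ = L_z/|L| = -2/√6, so θ ≈ 144.74°.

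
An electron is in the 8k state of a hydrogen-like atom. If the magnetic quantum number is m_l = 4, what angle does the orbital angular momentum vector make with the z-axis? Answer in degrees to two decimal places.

θ ≈ 57.69°

The 8k subshell has l = 7.
|L| = √(l(l+1)) ℏ = 2√14 ℏ.
L_z = m_l ℏ = 4ℏ.
cos θ = L_z/|L| = 4/√56, so θ ≈ 57.69°.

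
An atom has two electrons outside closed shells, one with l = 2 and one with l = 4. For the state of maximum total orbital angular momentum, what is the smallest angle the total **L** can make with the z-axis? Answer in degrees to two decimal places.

θ_min ≈ 22.21°

L runs from |2 − 4| = 2 to 2 + 4 = 6.
So L can be 2, 3, 4, 5, 6.
The maximum is L = 6, with |L_tot| = ℏ√(6·7) = √42 ℏ.
The minimum angle with z is arccos(6/√42) ≈ 22.21°.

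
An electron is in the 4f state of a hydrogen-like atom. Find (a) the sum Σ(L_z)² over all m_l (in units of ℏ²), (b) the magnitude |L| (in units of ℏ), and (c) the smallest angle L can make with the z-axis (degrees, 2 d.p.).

Σ(L_z)² = 28 ℏ²; |L| = 2√3 ℏ ≈ 3.464ℏ; θ_min ≈ 30.00°

The 4f subshell has l = 3.
Σ m_l² = 28, so Σ(L_z)² = 28 ℏ².
|L| = ℏ√(3·4) = 2√3 ℏ ≈ 3.464ℏ.
cos θ_min = 3/√12, so θ_min ≈ 30.00°.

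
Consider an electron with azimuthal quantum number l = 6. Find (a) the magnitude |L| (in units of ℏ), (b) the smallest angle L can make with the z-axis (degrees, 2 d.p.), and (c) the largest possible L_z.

|L| = ℏ√(6·7) = √42 ℏ ≈ 6.481ℏ.
cos θ_min = 6/√42, so θ_min ≈ 22.21°.
L_z,max = lℏ = 6ℏ.

|L| = √42 ℏ ≈ 6.481ℏ; θ_min ≈ 22.21°; L_z,max = 6ℏ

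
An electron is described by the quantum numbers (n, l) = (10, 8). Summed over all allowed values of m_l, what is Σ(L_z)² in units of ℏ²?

m_l runs from −8 to 8, i.e. {-8, -7, -6, -5, -4, -3, -2, -1, 0, 1, 2, 3, 4, 5, 6, 7, 8}.
Σ m_l² = l(l+1)(2l+1)/3 = 8·9·17/3 = 408.

Σ(L_z)² = 408 ℏ²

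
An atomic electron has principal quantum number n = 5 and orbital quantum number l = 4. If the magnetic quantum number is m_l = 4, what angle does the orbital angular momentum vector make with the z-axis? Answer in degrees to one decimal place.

|L| = ℏ√(l(l+1)) = 2√5 ℏ.
L_z = m_l ℏ = 4ℏ.
cos θ = L_z/|L| = 4/√20, so θ ≈ 26.6°.

θ ≈ 26.6°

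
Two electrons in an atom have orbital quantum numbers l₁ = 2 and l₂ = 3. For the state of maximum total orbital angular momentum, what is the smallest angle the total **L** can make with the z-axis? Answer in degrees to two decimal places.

The total orbital quantum number L ranges from |l₁ − l₂| to l₁ + l₂ in integer steps.
Allowed values: L = 1, 2, 3, 4, 5.
The maximum is L = 5, with |L_tot| = ℏ√(5·6) = √30 ℏ.
The minimum angle with z is arccos(5/√30) ≈ 24.09°.

θ_min ≈ 24.09°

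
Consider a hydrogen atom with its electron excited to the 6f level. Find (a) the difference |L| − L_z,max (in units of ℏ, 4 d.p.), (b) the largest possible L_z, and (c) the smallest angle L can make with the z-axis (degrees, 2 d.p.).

The 6f level has l = 3.
|L| − L_z,max = (2√3 − 3)ℏ ≈ 0.4641ℏ.
L_z,max = lℏ = 3ℏ.
cos θ_min = 3/√12, so θ_min ≈ 30.00°.

|L|−L_z,max ≈ 0.4641ℏ; L_z,max = 3ℏ; θ_min ≈ 30.00°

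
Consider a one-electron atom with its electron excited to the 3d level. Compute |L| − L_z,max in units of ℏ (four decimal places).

|L| − L_z,max ≈ 0.4495ℏ

The 3d level has l = 2.
|L| = √6 ℏ ≈ 2.4495ℏ, while L_z,max = lℏ = 2ℏ.
The difference is (√6 − 2)ℏ ≈ 0.4495ℏ.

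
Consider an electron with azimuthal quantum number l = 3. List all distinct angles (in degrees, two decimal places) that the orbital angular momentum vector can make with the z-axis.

|L| = √(l(l+1)) ℏ = 2√3 ℏ.
cos θ = m_l/√12 for each m_l ∈ {-3, -2, -1, 0, 1, 2, 3}.

θ ∈ {30.00°, 54.74°, 73.22°, 90.00°, 106.78°, 125.26°, 150.00°}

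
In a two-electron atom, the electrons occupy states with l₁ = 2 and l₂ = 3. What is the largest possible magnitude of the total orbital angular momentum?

By the triangle rule, |l₁ − l₂| ≤ L ≤ l₁ + l₂.
L ∈ {1, 2, 3, 4, 5}.
The largest magnitude corresponds to L = 5: |L_tot| = ℏ√(5·6) = √30 ℏ.

|L_tot|_max = √30 ℏ ≈ 5.477ℏ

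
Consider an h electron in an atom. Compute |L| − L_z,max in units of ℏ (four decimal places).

An h state has l = 5.
|L| = √30 ℏ ≈ 5.4772ℏ, while L_z,max = lℏ = 5ℏ.
The difference is (√30 − 5)ℏ ≈ 0.4772ℏ.

|L| − L_z,max ≈ 0.4772ℏ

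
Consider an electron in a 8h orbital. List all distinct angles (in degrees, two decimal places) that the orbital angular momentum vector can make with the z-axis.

θ ∈ {24.09°, 43.09°, 56.79°, 68.58°, 79.48°, 90.00°, 100.52°, 111.42°, 123.21°, 136.91°, 155.91°}

For 8h, l = 5.
|L| = ℏ√(l(l+1)) = √30 ℏ.
cos θ = m_l/√30 for each m_l ∈ {-5, -4, -3, -2, -1, 0, 1, 2, 3, 4, 5}.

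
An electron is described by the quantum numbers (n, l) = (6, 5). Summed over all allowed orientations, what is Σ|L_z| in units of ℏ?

The allowed m_l values are -5, -4, -3, -2, -1, 0, 1, 2, 3, 4, 5.
Σ|m_l| = 2·5(5+1)/2 = 30.

Σ|L_z| = 30 ℏ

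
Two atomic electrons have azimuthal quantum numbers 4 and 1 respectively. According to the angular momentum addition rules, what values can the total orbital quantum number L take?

L = 3, 4, 5

By the triangle rule, |l₁ − l₂| ≤ L ≤ l₁ + l₂.
So L can be 3, 4, 5.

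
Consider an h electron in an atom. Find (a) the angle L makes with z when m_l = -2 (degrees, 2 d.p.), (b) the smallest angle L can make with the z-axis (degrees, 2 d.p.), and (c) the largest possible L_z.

An h state has l = 5.
For m_l = -2: cos θ = -2/√30, θ ≈ 111.42°.
cos θ_min = 5/√30, so θ_min ≈ 24.09°.
L_z,max = lℏ = 5ℏ.

θ(m_l=-2) ≈ 111.42°; θ_min ≈ 24.09°; L_z,max = 5ℏ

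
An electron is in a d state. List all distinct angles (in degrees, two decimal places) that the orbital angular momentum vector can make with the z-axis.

θ ∈ {35.26°, 65.91°, 90.00°, 114.09°, 144.74°}

The letter d corresponds to l = 2.
|L| = √(l(l+1)) ℏ = √6 ℏ.
cos θ = m_l/√6 for each m_l ∈ {-2, -1, 0, 1, 2}.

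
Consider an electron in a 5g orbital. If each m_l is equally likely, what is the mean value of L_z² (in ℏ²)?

For 5g, l = 4.
The allowed m_l values are -4, -3, -2, -1, 0, 1, 2, 3, 4.
⟨L_z²⟩ = ℏ²·l(l+1)/3 = 6.667ℏ².

⟨L_z²⟩ = 6.667 ℏ²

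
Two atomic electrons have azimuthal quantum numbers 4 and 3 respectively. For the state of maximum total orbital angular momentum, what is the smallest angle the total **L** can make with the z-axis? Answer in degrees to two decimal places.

The total orbital quantum number L ranges from |l₁ − l₂| to l₁ + l₂ in integer steps.
L ∈ {1, 2, 3, 4, 5, 6, 7}.
The maximum is L = 7, with |L_tot| = ℏ√(7·8) = 2√14 ℏ.
The minimum angle with z is arccos(7/√56) ≈ 20.70°.

θ_min ≈ 20.70°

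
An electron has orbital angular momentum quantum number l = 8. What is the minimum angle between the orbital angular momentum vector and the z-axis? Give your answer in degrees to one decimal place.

|L| = √(l(l+1)) ℏ = 6√2 ℏ.
The smallest angle corresponds to the largest L_z, i.e. m_l = l = 8, giving L_z = 8ℏ.
cos θ_min = 8/√72, so θ_min ≈ 19.5°.

θ_min ≈ 19.5°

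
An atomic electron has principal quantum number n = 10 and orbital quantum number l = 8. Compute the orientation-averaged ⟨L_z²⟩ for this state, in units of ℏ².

The allowed m_l values are -8, -7, -6, -5, -4, -3, -2, -1, 0, 1, 2, 3, 4, 5, 6, 7, 8.
⟨L_z²⟩ = ℏ²·(Σ m_l²)/(2l+1) = ℏ²·408/17 = 24ℏ².

⟨L_z²⟩ = 24 ℏ²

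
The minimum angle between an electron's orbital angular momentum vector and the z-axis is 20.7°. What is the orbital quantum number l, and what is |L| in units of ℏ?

l = 7, |L| = 2√14 ℏ ≈ 7.483ℏ

At minimum angle, m_l = l, so cos θ = l/√(l(l+1)); cos²θ = l/(l+1) = 0.8751.
Solving: l = 7.
Then |L| = ℏ√(7·8) = 2√14 ℏ.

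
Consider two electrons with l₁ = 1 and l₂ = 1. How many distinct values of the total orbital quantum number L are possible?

Angular momentum addition gives L = |l₁ − l₂|, …, l₁ + l₂.
So L can be 0, 1, 2.
That is 3 values.

3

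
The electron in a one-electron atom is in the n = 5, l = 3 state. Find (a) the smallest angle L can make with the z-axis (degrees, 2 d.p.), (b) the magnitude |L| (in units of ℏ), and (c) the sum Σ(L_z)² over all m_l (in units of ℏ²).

cos θ_min = 3/√12, so θ_min ≈ 30.00°.
|L| = ℏ√(3·4) = 2√3 ℏ ≈ 3.464ℏ.
Σ m_l² = 28, so Σ(L_z)² = 28 ℏ².

θ_min ≈ 30.00°; |L| = 2√3 ℏ ≈ 3.464ℏ; Σ(L_z)² = 28 ℏ²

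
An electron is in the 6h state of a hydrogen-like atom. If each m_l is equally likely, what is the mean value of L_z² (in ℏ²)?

⟨L_z²⟩ = 10 ℏ²

For 6h, l = 5.
m_l ∈ {-5, -4, -3, -2, -1, 0, 1, 2, 3, 4, 5}.
⟨L_z²⟩ = ℏ²·(Σ m_l²)/(2l+1) = ℏ²·110/11 = 10ℏ².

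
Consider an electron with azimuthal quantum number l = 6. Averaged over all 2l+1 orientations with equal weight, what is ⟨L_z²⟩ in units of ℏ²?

The allowed m_l values are -6, -5, -4, -3, -2, -1, 0, 1, 2, 3, 4, 5, 6.
⟨L_z²⟩ = ℏ²·(Σ m_l²)/(2l+1) = ℏ²·182/13 = 14ℏ².

⟨L_z²⟩ = 14 ℏ²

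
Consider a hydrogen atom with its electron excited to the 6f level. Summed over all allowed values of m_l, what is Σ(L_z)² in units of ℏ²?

Σ(L_z)² = 28 ℏ²

The 6f level has l = 3.
m_l ∈ {-3, -2, -1, 0, 1, 2, 3}.
Σ m_l² = 2·(1 + 4 + 9) = 28.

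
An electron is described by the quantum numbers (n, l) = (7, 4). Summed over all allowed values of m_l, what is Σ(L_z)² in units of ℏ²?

m_l ∈ {-4, -3, -2, -1, 0, 1, 2, 3, 4}.
Summing m² from −4 to 4: Σ m_l² = 60.

Σ(L_z)² = 60 ℏ²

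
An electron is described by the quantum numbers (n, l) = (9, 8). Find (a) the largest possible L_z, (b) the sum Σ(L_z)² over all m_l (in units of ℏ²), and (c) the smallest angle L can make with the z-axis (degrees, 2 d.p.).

L_z,max = lℏ = 8ℏ.
Σ m_l² = 408, so Σ(L_z)² = 408 ℏ².
cos θ_min = 8/√72, so θ_min ≈ 19.47°.

L_z,max = 8ℏ; Σ(L_z)² = 408 ℏ²; θ_min ≈ 19.47°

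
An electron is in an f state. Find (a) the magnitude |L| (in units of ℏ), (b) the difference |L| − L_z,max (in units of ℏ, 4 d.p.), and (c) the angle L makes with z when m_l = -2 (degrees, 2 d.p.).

The letter f corresponds to l = 3.
|L| = ℏ√(3·4) = 2√3 ℏ ≈ 3.464ℏ.
|L| − L_z,max = (2√3 − 3)ℏ ≈ 0.4641ℏ.
For m_l = -2: cos θ = -2/√12, θ ≈ 125.26°.

|L| = 2√3 ℏ ≈ 3.464ℏ; |L|−L_z,max ≈ 0.4641ℏ; θ(m_l=-2) ≈ 125.26°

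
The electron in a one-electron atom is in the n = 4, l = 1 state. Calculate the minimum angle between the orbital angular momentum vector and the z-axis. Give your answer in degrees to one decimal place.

|L| = √(l(l+1)) ℏ = √2 ℏ.
The smallest angle corresponds to the largest L_z, i.e. m_l = l = 1, giving L_z = 1ℏ.
cos θ_min = 1/√2, so θ_min ≈ 45.0°.

θ_min ≈ 45.0°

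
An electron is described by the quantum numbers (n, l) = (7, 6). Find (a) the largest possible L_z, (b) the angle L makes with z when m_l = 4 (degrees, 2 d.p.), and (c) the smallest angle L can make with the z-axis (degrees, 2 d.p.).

L_z,max = 6ℏ; θ(m_l=4) ≈ 51.89°; θ_min ≈ 22.21°

L_z,max = lℏ = 6ℏ.
For m_l = 4: cos θ = 4/√42, θ ≈ 51.89°.
cos θ_min = 6/√42, so θ_min ≈ 22.21°.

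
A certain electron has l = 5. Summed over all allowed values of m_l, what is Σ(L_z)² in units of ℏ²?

The allowed m_l values are -5, -4, -3, -2, -1, 0, 1, 2, 3, 4, 5.
Σ m_l² = 2·(1 + 4 + 9 + 16 + 25) = 110.

Σ(L_z)² = 110 ℏ²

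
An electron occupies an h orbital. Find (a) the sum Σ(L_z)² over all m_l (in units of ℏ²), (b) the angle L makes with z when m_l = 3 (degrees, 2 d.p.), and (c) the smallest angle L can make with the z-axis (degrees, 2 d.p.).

The letter h corresponds to l = 5.
Σ m_l² = 110, so Σ(L_z)² = 110 ℏ².
For m_l = 3: cos θ = 3/√30, θ ≈ 56.79°.
cos θ_min = 5/√30, so θ_min ≈ 24.09°.

Σ(L_z)² = 110 ℏ²; θ(m_l=3) ≈ 56.79°; θ_min ≈ 24.09°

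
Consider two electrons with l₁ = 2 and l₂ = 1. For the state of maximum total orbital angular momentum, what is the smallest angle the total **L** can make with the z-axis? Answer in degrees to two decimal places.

θ_min ≈ 30.00°

L runs from |2 − 1| = 1 to 2 + 1 = 3.
So L can be 1, 2, 3.
The maximum is L = 3, with |L_tot| = ℏ√(3·4) = 2√3 ℏ.
The minimum angle with z is arccos(3/√12) ≈ 30.00°.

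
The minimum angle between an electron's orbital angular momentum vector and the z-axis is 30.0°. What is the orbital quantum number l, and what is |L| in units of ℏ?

cos θ_min = l/√(l(l+1)) = √(l/(l+1)), so l/(l+1) = cos²(30.0°) = 0.7500.
Solving: l = 3.
Then |L| = ℏ√(3·4) = 2√3 ℏ.

l = 3, |L| = 2√3 ℏ ≈ 3.464ℏ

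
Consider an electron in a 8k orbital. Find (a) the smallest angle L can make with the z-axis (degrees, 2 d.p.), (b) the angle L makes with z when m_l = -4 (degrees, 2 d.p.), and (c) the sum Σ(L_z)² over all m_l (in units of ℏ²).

The 8k subshell has l = 7.
cos θ_min = 7/√56, so θ_min ≈ 20.70°.
For m_l = -4: cos θ = -4/√56, θ ≈ 122.31°.
Σ m_l² = 280, so Σ(L_z)² = 280 ℏ².

θ_min ≈ 20.70°; θ(m_l=-4) ≈ 122.31°; Σ(L_z)² = 280 ℏ²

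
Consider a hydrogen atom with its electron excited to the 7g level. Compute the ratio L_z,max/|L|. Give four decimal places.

L_z,max/|L| = 0.8944

The 7g level has l = 4.
|L| = 2√5 ℏ ≈ 4.4721ℏ, while L_z,max = lℏ = 4ℏ.
L_z,max/|L| = 4/√20 = 0.8944.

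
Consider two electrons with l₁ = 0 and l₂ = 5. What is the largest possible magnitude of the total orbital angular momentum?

|L_tot|_max = √30 ℏ ≈ 5.477ℏ

By the triangle rule, |l₁ − l₂| ≤ L ≤ l₁ + l₂.
L ∈ {5}.
The largest magnitude corresponds to L = 5: |L_tot| = ℏ√(5·6) = √30 ℏ.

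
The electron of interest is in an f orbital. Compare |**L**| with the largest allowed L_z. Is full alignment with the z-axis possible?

For an f orbital, l = 3.
|L| = 2√3 ℏ ≈ 3.4641ℏ, while L_z,max = lℏ = 3ℏ.
Since |L| > L_z,max, the vector can never point exactly along z; the closest it comes is θ_min = arccos(3/√12) ≈ 30.0°.

No: L_z,max = 3ℏ < |L| = 2√3 ℏ ≈ 3.464ℏ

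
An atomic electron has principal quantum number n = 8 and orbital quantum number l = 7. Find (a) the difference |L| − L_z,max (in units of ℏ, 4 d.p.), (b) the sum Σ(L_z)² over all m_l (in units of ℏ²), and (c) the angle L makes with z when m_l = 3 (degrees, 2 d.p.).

|L|−L_z,max ≈ 0.4833ℏ; Σ(L_z)² = 280 ℏ²; θ(m_l=3) ≈ 66.37°

|L| − L_z,max = (2√14 − 7)ℏ ≈ 0.4833ℏ.
Σ m_l² = 280, so Σ(L_z)² = 280 ℏ².
For m_l = 3: cos θ = 3/√56, θ ≈ 66.37°.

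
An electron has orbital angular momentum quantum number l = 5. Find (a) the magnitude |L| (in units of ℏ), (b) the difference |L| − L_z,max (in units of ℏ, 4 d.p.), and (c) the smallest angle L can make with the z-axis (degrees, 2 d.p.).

|L| = ℏ√(5·6) = √30 ℏ ≈ 5.477ℏ.
|L| − L_z,max = (√30 − 5)ℏ ≈ 0.4772ℏ.
cos θ_min = 5/√30, so θ_min ≈ 24.09°.

|L| = √30 ℏ ≈ 5.477ℏ; |L|−L_z,max ≈ 0.4772ℏ; θ_min ≈ 24.09°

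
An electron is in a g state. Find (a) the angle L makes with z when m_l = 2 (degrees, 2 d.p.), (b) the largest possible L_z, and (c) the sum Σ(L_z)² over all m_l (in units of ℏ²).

θ(m_l=2) ≈ 63.43°; L_z,max = 4ℏ; Σ(L_z)² = 60 ℏ²

For a g orbital, l = 4.
For m_l = 2: cos θ = 2/√20, θ ≈ 63.43°.
L_z,max = lℏ = 4ℏ.
Σ m_l² = 60, so Σ(L_z)² = 60 ℏ².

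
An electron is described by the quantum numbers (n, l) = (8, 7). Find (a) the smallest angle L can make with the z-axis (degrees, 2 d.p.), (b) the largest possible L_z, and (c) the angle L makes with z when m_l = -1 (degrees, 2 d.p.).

θ_min ≈ 20.70°; L_z,max = 7ℏ; θ(m_l=-1) ≈ 97.68°

cos θ_min = 7/√56, so θ_min ≈ 20.70°.
L_z,max = lℏ = 7ℏ.
For m_l = -1: cos θ = -1/√56, θ ≈ 97.68°.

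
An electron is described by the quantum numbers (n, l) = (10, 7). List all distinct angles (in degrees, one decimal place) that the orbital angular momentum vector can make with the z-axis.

θ ∈ {20.7°, 36.7°, 48.1°, 57.7°, 66.4°, 74.5°, 82.3°, 90.0°, 97.7°, 105.5°, 113.6°, 122.3°, 131.9°, 143.3°, 159.3°}

|L| = ℏ√(l(l+1)) = 2√14 ℏ.
cos θ = m_l/√56 for each m_l ∈ {-7, -6, -5, -4, -3, -2, -1, 0, 1, 2, 3, 4, 5, 6, 7}.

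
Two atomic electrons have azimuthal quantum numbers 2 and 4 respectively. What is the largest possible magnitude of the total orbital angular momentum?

L runs from |2 − 4| = 2 to 2 + 4 = 6.
Allowed values: L = 2, 3, 4, 5, 6.
The largest magnitude corresponds to L = 6: |L_tot| = ℏ√(6·7) = √42 ℏ.

|L_tot|_max = √42 ℏ ≈ 6.481ℏ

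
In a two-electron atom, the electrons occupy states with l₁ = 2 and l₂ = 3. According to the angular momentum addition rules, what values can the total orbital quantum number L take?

L = 1, 2, 3, 4, 5

L runs from |2 − 3| = 1 to 2 + 3 = 5.
L ∈ {1, 2, 3, 4, 5}.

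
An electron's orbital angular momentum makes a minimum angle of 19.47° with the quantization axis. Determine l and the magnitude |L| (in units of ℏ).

l = 8, |L| = 6√2 ℏ ≈ 8.485ℏ

At minimum angle, m_l = l, so cos θ = l/√(l(l+1)); cos²θ = l/(l+1) = 0.8889.
Thus l = 0.8889/(1 − 0.8889) ≈ 8.
Then |L| = ℏ√(8·9) = 6√2 ℏ.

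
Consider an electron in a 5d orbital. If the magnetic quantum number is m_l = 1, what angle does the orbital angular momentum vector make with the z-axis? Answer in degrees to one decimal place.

5d means n = 5, l = 2.
|L| = √(l(l+1)) ℏ = √6 ℏ.
L_z = m_l ℏ = 1ℏ.
cos θ = L_z/|L| = 1/√6, so θ ≈ 65.9°.

θ ≈ 65.9°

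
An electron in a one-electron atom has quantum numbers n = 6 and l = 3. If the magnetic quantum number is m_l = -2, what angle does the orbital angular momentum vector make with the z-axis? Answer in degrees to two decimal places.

|L| = √(l(l+1)) ℏ = 2√3 ℏ.
L_z = m_l ℏ = −2ℏ.
cos θ = L_z/|L| = -2/√12, so θ ≈ 125.26°.

θ ≈ 125.26°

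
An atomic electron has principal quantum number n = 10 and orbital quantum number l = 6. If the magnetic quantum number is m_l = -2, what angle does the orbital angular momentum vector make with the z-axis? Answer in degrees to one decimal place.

|L|² = l(l+1)ℏ² = 42ℏ², so |L| = √42 ℏ.
L_z = m_l ℏ = −2ℏ.
cos θ = L_z/|L| = -2/√42, so θ ≈ 108.0°.

θ ≈ 108.0°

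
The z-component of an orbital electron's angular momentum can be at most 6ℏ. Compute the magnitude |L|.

|L| = √42 ℏ ≈ 6.481ℏ

The maximum L_z equals lℏ, giving l = 6.
Then |L| = ℏ√(6·7) = √42 ℏ.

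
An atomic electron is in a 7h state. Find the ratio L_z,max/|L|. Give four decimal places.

L_z,max/|L| = 0.9129

For 7h, l = 5.
|L| = √30 ℏ ≈ 5.4772ℏ, while L_z,max = lℏ = 5ℏ.
L_z,max/|L| = 5/√30 = 0.9129.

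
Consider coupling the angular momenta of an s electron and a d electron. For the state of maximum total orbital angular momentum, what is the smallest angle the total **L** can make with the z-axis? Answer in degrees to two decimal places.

Angular momentum addition gives L = |l₁ − l₂|, …, l₁ + l₂.
So L can be 2.
The maximum is L = 2, with |L_tot| = ℏ√(2·3) = √6 ℏ.
The minimum angle with z is arccos(2/√6) ≈ 35.26°.

θ_min ≈ 35.26°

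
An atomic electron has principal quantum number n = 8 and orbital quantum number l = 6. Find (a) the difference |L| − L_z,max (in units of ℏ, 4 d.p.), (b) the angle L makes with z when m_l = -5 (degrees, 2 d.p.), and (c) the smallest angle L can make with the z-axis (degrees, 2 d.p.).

|L| − L_z,max = (√42 − 6)ℏ ≈ 0.4807ℏ.
For m_l = -5: cos θ = -5/√42, θ ≈ 140.49°.
cos θ_min = 6/√42, so θ_min ≈ 22.21°.

|L|−L_z,max ≈ 0.4807ℏ; θ(m_l=-5) ≈ 140.49°; θ_min ≈ 22.21°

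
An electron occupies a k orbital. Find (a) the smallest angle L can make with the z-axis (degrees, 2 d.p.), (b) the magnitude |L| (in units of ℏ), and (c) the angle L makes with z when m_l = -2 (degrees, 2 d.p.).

For a k orbital, l = 7.
cos θ_min = 7/√56, so θ_min ≈ 20.70°.
|L| = ℏ√(7·8) = 2√14 ℏ ≈ 7.483ℏ.
For m_l = -2: cos θ = -2/√56, θ ≈ 105.50°.

θ_min ≈ 20.70°; |L| = 2√14 ℏ ≈ 7.483ℏ; θ(m_l=-2) ≈ 105.50°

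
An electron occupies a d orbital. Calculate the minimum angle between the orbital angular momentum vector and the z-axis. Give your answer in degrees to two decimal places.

For a d orbital, l = 2.
|L| = √(l(l+1)) ℏ = √6 ℏ.
The smallest angle corresponds to the largest L_z, i.e. m_l = l = 2, giving L_z = 2ℏ.
cos θ_min = 2/√6, so θ_min ≈ 35.26°.

θ_min ≈ 35.26°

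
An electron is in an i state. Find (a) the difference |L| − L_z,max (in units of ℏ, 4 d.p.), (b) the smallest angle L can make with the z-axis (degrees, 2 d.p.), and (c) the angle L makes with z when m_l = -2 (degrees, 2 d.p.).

For an i orbital, l = 6.
|L| − L_z,max = (√42 − 6)ℏ ≈ 0.4807ℏ.
cos θ_min = 6/√42, so θ_min ≈ 22.21°.
For m_l = -2: cos θ = -2/√42, θ ≈ 107.98°.

|L|−L_z,max ≈ 0.4807ℏ; θ_min ≈ 22.21°; θ(m_l=-2) ≈ 107.98°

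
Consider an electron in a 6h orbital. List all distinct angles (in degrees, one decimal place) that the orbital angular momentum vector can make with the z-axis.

θ ∈ {24.1°, 43.1°, 56.8°, 68.6°, 79.5°, 90.0°, 100.5°, 111.4°, 123.2°, 136.9°, 155.9°}

The 6h subshell has l = 5.
|L| = ℏ√(l(l+1)) = √30 ℏ.
cos θ = m_l/√30 for each m_l ∈ {-5, -4, -3, -2, -1, 0, 1, 2, 3, 4, 5}.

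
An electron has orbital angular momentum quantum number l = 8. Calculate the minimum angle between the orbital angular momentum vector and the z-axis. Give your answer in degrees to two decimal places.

θ_min ≈ 19.47°

|L|² = l(l+1)ℏ² = 72ℏ², so |L| = 6√2 ℏ.
The smallest angle corresponds to the largest L_z, i.e. m_l = l = 8, giving L_z = 8ℏ.
cos θ_min = 8/√72, so θ_min ≈ 19.47°.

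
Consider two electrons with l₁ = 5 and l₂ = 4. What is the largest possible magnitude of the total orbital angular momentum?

By the triangle rule, |l₁ − l₂| ≤ L ≤ l₁ + l₂.
So L can be 1, 2, 3, 4, 5, 6, 7, 8, 9.
The largest magnitude corresponds to L = 9: |L_tot| = ℏ√(9·10) = 3√10 ℏ.

|L_tot|_max = 3√10 ℏ ≈ 9.487ℏ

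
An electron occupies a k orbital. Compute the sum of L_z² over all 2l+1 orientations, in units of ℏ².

K corresponds to l = 7.
m_l runs from −7 to 7, i.e. {-7, -6, -5, -4, -3, -2, -1, 0, 1, 2, 3, 4, 5, 6, 7}.
Σ m_l² = 2·(1 + 4 + 9 + 16 + 25 + 36 + 49) = 280.

Σ(L_z)² = 280 ℏ²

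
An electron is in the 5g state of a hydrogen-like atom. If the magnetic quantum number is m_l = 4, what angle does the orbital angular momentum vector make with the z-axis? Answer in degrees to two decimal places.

5g means n = 5, l = 4.
|L| = ℏ√(l(l+1)) = 2√5 ℏ.
L_z = m_l ℏ = 4ℏ.
cos θ = L_z/|L| = 4/√20, so θ ≈ 26.57°.

θ ≈ 26.57°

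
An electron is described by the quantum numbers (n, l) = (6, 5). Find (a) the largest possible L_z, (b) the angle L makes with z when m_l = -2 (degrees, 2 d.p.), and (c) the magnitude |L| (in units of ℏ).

L_z,max = 5ℏ; θ(m_l=-2) ≈ 111.42°; |L| = √30 ℏ ≈ 5.477ℏ

L_z,max = lℏ = 5ℏ.
For m_l = -2: cos θ = -2/√30, θ ≈ 111.42°.
|L| = ℏ√(5·6) = √30 ℏ ≈ 5.477ℏ.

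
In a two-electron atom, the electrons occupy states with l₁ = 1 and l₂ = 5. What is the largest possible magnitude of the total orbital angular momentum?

Angular momentum addition gives L = |l₁ − l₂|, …, l₁ + l₂.
So L can be 4, 5, 6.
The largest magnitude corresponds to L = 6: |L_tot| = ℏ√(6·7) = √42 ℏ.

|L_tot|_max = √42 ℏ ≈ 6.481ℏ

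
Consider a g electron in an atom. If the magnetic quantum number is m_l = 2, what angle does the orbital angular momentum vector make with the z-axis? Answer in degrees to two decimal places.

θ ≈ 63.43°

A g state has l = 4.
|L|² = l(l+1)ℏ² = 20ℏ², so |L| = 2√5 ℏ.
L_z = m_l ℏ = 2ℏ.
cos θ = L_z/|L| = 2/√20, so θ ≈ 63.43°.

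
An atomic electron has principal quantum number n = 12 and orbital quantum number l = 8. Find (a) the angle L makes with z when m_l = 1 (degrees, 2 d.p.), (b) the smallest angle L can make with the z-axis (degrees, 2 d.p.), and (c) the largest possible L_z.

θ(m_l=1) ≈ 83.23°; θ_min ≈ 19.47°; L_z,max = 8ℏ

For m_l = 1: cos θ = 1/√72, θ ≈ 83.23°.
cos θ_min = 8/√72, so θ_min ≈ 19.47°.
L_z,max = lℏ = 8ℏ.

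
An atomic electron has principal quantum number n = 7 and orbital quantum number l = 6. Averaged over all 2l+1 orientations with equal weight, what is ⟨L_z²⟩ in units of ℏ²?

m_l ∈ {-6, -5, -4, -3, -2, -1, 0, 1, 2, 3, 4, 5, 6}.
⟨L_z²⟩ = ℏ²·(Σ m_l²)/(2l+1) = ℏ²·182/13 = 14ℏ².

⟨L_z²⟩ = 14 ℏ²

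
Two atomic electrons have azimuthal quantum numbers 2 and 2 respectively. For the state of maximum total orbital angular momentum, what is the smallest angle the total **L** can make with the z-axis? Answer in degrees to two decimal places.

Angular momentum addition gives L = |l₁ − l₂|, …, l₁ + l₂.
Allowed values: L = 0, 1, 2, 3, 4.
The maximum is L = 4, with |L_tot| = ℏ√(4·5) = 2√5 ℏ.
The minimum angle with z is arccos(4/√20) ≈ 26.57°.

θ_min ≈ 26.57°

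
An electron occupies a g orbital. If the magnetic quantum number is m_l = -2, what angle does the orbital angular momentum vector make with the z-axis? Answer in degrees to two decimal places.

θ ≈ 116.57°

For a g orbital, l = 4.
|L| = √(l(l+1)) ℏ = 2√5 ℏ.
L_z = m_l ℏ = −2ℏ.
cos θ = L_z/|L| = -2/√20, so θ ≈ 116.57°.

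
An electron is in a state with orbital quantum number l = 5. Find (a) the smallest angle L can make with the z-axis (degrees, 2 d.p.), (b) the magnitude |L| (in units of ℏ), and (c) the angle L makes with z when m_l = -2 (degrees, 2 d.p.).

θ_min ≈ 24.09°; |L| = √30 ℏ ≈ 5.477ℏ; θ(m_l=-2) ≈ 111.42°

cos θ_min = 5/√30, so θ_min ≈ 24.09°.
|L| = ℏ√(5·6) = √30 ℏ ≈ 5.477ℏ.
For m_l = -2: cos θ = -2/√30, θ ≈ 111.42°.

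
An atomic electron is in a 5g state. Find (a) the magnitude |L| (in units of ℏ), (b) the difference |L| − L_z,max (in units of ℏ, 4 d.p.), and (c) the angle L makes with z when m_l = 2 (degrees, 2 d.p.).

For 5g, l = 4.
|L| = ℏ√(4·5) = 2√5 ℏ ≈ 4.472ℏ.
|L| − L_z,max = (2√5 − 4)ℏ ≈ 0.4721ℏ.
For m_l = 2: cos θ = 2/√20, θ ≈ 63.43°.

|L| = 2√5 ℏ ≈ 4.472ℏ; |L|−L_z,max ≈ 0.4721ℏ; θ(m_l=2) ≈ 63.43°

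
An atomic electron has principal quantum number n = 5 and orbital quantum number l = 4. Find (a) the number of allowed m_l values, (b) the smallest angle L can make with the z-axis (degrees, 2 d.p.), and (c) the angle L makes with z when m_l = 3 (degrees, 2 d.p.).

There are 2l+1 = 9 values of m_l.
cos θ_min = 4/√20, so θ_min ≈ 26.57°.
For m_l = 3: cos θ = 3/√20, θ ≈ 47.87°.

9 values; θ_min ≈ 26.57°; θ(m_l=3) ≈ 47.87°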